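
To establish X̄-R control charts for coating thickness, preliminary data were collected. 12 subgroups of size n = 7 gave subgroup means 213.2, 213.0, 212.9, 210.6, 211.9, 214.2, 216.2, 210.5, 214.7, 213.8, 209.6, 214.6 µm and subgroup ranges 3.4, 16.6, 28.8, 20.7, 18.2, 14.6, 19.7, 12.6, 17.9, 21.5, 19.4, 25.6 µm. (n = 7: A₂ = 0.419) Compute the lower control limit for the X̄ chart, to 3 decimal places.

205.287

X̄̄ = (213.2 + 213.0 + 212.9 + 210.6 + 211.9 + 214.2 + 216.2 + 210.5 + 214.7 + 213.8 + 209.6 + 214.6) / 12 = 2555.2000 / 12 = 212.9333
R̄ = (3.4 + 16.6 + 28.8 + 20.7 + 18.2 + 14.6 + 19.7 + 12.6 + 17.9 + 21.5 + 19.4 + 25.6) / 12 = 219.0000 / 12 = 18.2500
LCL = X̄̄ − A₂·R̄ = 212.9333 − 0.419 × 18.2500 = 205.2866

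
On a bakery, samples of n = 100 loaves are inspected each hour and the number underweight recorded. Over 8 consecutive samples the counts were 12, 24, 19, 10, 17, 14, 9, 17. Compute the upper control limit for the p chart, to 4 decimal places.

0.2604

p̄ = Σdᵢ / (k·n) = 122 / (8 × 100) = 0.15250
UCL = p̄ + 3·√(p̄(1−p̄)/n) = 0.15250 + 3 × √(0.15250×0.84750/100) = 0.15250 + 3 × 0.03595 = 0.26035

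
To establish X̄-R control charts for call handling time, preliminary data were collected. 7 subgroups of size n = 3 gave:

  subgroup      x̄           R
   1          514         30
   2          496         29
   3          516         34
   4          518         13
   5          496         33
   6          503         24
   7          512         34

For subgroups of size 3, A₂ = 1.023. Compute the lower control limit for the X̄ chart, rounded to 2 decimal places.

479.07

X̄̄ = (514 + 496 + 516 + 518 + 496 + 503 + 512) / 7 = 3555.0000 / 7 = 507.8571
R̄ = (30 + 29 + 34 + 13 + 33 + 24 + 34) / 7 = 197.0000 / 7 = 28.1429
LCL = X̄̄ − A₂·R̄ = 507.8571 − 1.023 × 28.1429 = 479.0670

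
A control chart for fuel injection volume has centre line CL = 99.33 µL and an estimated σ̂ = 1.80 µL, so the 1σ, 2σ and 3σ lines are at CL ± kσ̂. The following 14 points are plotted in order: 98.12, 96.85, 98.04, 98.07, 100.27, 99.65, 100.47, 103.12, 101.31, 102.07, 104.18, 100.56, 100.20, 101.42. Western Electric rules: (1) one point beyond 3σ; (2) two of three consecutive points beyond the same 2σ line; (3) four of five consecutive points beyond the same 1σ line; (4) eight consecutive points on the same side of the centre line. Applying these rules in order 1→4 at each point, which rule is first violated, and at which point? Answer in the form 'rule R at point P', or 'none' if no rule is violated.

rule 3 at point 11

Zone of each point (C = within 1σ̂, B = 1σ̂–2σ̂, A = 2σ̂–3σ̂, * = beyond 3σ̂; sign = side of CL): 1:-C, 2:-B, 3:-C, 4:-C, 5:+C, 6:+C, 7:+C, 8:+A, 9:+B, 10:+B, 11:+A, 12:+C, 13:+C, 14:+B
Rule 3 (four of five consecutive points beyond the same 1σ limit) is satisfied at point 11.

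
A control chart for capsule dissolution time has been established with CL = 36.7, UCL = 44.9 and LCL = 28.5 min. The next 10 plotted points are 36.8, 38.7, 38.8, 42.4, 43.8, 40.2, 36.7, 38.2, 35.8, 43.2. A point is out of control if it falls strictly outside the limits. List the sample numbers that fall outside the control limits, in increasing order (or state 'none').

none

All 10 points lie within [28.5, 44.9].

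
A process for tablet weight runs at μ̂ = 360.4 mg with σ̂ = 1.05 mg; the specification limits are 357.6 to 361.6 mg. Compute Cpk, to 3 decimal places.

Cpu = (USL − μ̂) / (3σ̂) = (361.6 − 360.4) / (3 × 1.05) = 0.3810; Cpl = (μ̂ − LSL) / (3σ̂) = (360.4 − 357.6) / (3 × 1.05) = 0.8889; Cpk = min(Cpu, Cpl) = 0.3810

0.381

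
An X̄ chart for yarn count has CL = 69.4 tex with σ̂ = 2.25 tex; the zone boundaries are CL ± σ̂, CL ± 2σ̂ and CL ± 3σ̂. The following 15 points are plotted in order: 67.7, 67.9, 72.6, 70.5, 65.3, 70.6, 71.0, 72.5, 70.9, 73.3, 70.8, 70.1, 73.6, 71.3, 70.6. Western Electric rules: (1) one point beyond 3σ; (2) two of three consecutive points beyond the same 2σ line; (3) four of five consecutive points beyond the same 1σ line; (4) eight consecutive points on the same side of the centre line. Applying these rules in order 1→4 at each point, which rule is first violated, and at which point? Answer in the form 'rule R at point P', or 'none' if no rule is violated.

Zone of each point (C = within 1σ̂, B = 1σ̂–2σ̂, A = 2σ̂–3σ̂, * = beyond 3σ̂; sign = side of CL): 1:-C, 2:-C, 3:+B, 4:+C, 5:-B, 6:+C, 7:+C, 8:+B, 9:+C, 10:+B, 11:+C, 12:+C, 13:+B, 14:+C, 15:+C
Rule 4 (eight consecutive points on the same side of the centre line) is satisfied at point 13.

rule 4 at point 13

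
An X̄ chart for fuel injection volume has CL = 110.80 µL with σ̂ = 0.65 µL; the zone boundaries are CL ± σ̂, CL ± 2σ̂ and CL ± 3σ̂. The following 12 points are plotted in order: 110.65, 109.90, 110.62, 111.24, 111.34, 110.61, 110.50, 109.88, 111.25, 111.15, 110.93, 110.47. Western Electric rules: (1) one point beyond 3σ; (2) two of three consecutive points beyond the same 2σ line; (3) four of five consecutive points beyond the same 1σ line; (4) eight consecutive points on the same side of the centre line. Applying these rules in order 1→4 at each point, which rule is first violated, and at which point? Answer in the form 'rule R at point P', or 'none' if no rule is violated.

Zone of each point (C = within 1σ̂, B = 1σ̂–2σ̂, A = 2σ̂–3σ̂, * = beyond 3σ̂; sign = side of CL): 1:-C, 2:-B, 3:-C, 4:+C, 5:+C, 6:-C, 7:-C, 8:-B, 9:+C, 10:+C, 11:+C, 12:-C
No rule fires across all 12 points.

none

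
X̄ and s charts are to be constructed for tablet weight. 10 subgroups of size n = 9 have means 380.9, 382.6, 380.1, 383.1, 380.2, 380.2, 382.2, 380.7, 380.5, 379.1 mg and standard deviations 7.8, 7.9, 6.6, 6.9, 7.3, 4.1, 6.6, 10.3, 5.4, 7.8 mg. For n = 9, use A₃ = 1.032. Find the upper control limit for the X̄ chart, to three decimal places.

X̄̄ = (380.9 + 382.6 + 380.1 + 383.1 + 380.2 + 380.2 + 382.2 + 380.7 + 380.5 + 379.1) / 10 = 380.9600
s̄ = (7.8 + 7.9 + 6.6 + 6.9 + 7.3 + 4.1 + 6.6 + 10.3 + 5.4 + 7.8) / 10 = 7.0700
UCL = X̄̄ + A₃·s̄ = 380.9600 + 1.032 × 7.0700 = 388.2562

388.256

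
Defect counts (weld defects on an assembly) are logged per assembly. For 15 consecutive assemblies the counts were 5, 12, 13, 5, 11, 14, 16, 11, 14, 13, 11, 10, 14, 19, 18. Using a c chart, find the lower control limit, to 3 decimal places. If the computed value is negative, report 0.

1.836

c̄ = (5 + 12 + 13 + 5 + 11 + 14 + 16 + 11 + 14 + 13 + 11 + 10 + 14 + 19 + 18) / 15 = 186 / 15 = 12.4000
LCL = c̄ − 3√c̄ = 12.4000 − 3 × 3.5214 = 1.8359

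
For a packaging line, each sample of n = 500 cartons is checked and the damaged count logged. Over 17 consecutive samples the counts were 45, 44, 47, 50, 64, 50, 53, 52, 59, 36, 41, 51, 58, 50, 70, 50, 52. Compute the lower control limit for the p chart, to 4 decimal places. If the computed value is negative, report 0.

p̄ = Σdᵢ / (k·n) = 872 / (17 × 500) = 0.10259
LCL = p̄ − 3·√(p̄(1−p̄)/n) = 0.10259 − 3 × 0.01357 = 0.06188

0.0619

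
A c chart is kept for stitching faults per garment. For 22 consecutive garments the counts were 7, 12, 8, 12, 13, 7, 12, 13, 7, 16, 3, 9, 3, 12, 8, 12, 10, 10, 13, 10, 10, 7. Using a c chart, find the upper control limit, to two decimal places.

19.08

c̄ = (7 + 12 + 8 + 12 + 13 + 7 + 12 + 13 + 7 + 16 + 3 + 9 + 3 + 12 + 8 + 12 + 10 + 10 + 13 + 10 + 10 + 7) / 22 = 214 / 22 = 9.7273
UCL = c̄ + 3√c̄ = 9.7273 + 3 × √9.7273 = 9.7273 + 3 × 3.1189 = 19.0838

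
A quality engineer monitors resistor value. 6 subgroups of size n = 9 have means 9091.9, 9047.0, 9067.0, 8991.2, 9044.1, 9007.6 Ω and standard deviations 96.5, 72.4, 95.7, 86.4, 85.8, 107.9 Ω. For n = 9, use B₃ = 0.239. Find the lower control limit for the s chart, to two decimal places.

21.70

s̄ = (96.5 + 72.4 + 95.7 + 86.4 + 85.8 + 107.9) / 6 = 90.7833
LCL_s = B₃·s̄ = 0.239 × 90.7833 = 21.6972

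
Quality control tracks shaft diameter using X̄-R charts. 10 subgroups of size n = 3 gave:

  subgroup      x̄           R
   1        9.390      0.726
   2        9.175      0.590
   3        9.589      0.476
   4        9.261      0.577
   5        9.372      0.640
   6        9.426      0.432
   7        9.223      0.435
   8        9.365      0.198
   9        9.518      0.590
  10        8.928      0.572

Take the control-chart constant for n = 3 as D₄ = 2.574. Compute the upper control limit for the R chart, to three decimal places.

1.348

R̄ = (0.726 + 0.590 + 0.476 + 0.577 + 0.640 + 0.432 + 0.435 + 0.198 + 0.590 + 0.572) / 10 = 5.2360 / 10 = 0.5236
UCL_R = D₄·R̄ = 2.574 × 0.5236 = 1.3477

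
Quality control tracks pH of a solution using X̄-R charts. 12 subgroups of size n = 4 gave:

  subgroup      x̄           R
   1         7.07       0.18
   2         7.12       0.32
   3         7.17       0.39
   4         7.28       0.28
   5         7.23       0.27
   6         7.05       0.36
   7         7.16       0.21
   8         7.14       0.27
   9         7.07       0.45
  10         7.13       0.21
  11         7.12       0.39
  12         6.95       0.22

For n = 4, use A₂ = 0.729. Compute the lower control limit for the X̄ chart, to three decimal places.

6.909

X̄̄ = (7.07 + 7.12 + 7.17 + 7.28 + 7.23 + 7.05 + 7.16 + 7.14 + 7.07 + 7.13 + 7.12 + 6.95) / 12 = 85.4900 / 12 = 7.1242
R̄ = (0.18 + 0.32 + 0.39 + 0.28 + 0.27 + 0.36 + 0.21 + 0.27 + 0.45 + 0.21 + 0.39 + 0.22) / 12 = 3.5500 / 12 = 0.2958
LCL = X̄̄ − A₂·R̄ = 7.1242 − 0.729 × 0.2958 = 6.9085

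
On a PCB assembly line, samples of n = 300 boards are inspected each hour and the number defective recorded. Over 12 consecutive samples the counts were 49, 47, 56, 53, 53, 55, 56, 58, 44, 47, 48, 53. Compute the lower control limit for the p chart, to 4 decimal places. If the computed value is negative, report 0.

p̄ = Σdᵢ / (k·n) = 619 / (12 × 300) = 0.17194
LCL = p̄ − 3·√(p̄(1−p̄)/n) = 0.17194 − 3 × 0.02179 = 0.10659

0.1066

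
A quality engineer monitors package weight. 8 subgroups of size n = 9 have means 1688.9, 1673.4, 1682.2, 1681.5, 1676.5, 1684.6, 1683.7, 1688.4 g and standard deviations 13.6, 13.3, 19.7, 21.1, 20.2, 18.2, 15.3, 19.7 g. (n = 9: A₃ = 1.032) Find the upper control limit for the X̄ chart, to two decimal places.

X̄̄ = (1688.9 + 1673.4 + 1682.2 + 1681.5 + 1676.5 + 1684.6 + 1683.7 + 1688.4) / 8 = 1682.4000
s̄ = (13.6 + 13.3 + 19.7 + 21.1 + 20.2 + 18.2 + 15.3 + 19.7) / 8 = 17.6375
UCL = X̄̄ + A₃·s̄ = 1682.4000 + 1.032 × 17.6375 = 1700.6019

1700.60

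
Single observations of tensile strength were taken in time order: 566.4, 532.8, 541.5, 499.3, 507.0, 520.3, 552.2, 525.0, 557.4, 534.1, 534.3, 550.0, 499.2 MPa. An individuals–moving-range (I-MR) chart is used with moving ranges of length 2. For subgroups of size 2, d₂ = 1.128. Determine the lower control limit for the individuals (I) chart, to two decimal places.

X̄ = (566.4 + 532.8 + 541.5 + 499.3 + 507.0 + 520.3 + 552.2 + 525.0 + 557.4 + 534.1 + 534.3 + 550.0 + 499.2) / 13 = 532.2692
Moving ranges: 33.6, 8.7, 42.2, 7.7, 13.3, 31.9, 27.2, 32.4, 23.3, 0.2, 15.7, 50.8; M̄R̄ = 287.0000 / 12 = 23.9167
LCL = X̄ − 3·M̄R̄/d₂ = 532.2692 − 3 × 23.9167 / 1.128 = 468.6611

468.66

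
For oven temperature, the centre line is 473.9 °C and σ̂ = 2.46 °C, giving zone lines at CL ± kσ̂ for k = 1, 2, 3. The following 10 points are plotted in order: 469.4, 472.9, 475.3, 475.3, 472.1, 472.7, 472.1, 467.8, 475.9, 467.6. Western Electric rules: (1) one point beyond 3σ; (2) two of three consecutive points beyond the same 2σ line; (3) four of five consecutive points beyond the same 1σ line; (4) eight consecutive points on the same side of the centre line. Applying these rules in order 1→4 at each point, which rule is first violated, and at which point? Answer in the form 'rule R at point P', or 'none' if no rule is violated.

rule 2 at point 10

Zone of each point (C = within 1σ̂, B = 1σ̂–2σ̂, A = 2σ̂–3σ̂, * = beyond 3σ̂; sign = side of CL): 1:-B, 2:-C, 3:+C, 4:+C, 5:-C, 6:-C, 7:-C, 8:-A, 9:+C, 10:-A
Rule 2 (two of three consecutive points beyond the same 2σ limit) is satisfied at point 10.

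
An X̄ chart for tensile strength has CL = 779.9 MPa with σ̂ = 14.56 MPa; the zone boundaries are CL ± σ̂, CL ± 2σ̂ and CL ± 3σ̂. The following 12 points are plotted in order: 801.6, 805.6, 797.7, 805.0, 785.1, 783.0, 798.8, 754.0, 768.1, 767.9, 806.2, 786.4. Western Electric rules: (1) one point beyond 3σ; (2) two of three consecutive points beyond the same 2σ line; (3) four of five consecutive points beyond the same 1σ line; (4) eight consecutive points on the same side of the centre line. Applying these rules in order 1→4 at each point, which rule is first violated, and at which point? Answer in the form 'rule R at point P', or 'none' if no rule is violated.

Zone of each point (C = within 1σ̂, B = 1σ̂–2σ̂, A = 2σ̂–3σ̂, * = beyond 3σ̂; sign = side of CL): 1:+B, 2:+B, 3:+B, 4:+B, 5:+C, 6:+C, 7:+B, 8:-B, 9:-C, 10:-C, 11:+B, 12:+C
Rule 3 (four of five consecutive points beyond the same 1σ limit) is satisfied at point 4.

rule 3 at point 4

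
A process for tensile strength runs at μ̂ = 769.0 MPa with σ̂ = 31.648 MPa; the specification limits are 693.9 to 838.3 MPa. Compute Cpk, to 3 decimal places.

0.730

Cpu = (USL − μ̂) / (3σ̂) = (838.3 − 769.0) / (3 × 31.648) = 0.7299; Cpl = (μ̂ − LSL) / (3σ̂) = (769.0 − 693.9) / (3 × 31.648) = 0.7910; Cpk = min(Cpu, Cpl) = 0.7299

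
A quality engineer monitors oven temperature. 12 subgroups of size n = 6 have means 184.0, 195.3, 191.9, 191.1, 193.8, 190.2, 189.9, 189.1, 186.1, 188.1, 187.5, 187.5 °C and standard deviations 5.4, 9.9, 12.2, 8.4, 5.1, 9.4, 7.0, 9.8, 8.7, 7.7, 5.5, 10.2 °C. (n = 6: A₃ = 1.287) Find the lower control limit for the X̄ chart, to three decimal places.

178.892

X̄̄ = (184.0 + 195.3 + 191.9 + 191.1 + 193.8 + 190.2 + 189.9 + 189.1 + 186.1 + 188.1 + 187.5 + 187.5) / 12 = 189.5417
s̄ = (5.4 + 9.9 + 12.2 + 8.4 + 5.1 + 9.4 + 7.0 + 9.8 + 8.7 + 7.7 + 5.5 + 10.2) / 12 = 8.2750
LCL = X̄̄ − A₃·s̄ = 189.5417 − 1.287 × 8.2750 = 178.8917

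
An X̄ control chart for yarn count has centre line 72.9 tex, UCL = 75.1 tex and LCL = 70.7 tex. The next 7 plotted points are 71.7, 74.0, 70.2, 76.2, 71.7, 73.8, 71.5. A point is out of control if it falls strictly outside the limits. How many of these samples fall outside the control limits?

Compare each point to [70.7, 75.1]: sample 3 = 70.2 < LCL; sample 4 = 76.2 > UCL.

2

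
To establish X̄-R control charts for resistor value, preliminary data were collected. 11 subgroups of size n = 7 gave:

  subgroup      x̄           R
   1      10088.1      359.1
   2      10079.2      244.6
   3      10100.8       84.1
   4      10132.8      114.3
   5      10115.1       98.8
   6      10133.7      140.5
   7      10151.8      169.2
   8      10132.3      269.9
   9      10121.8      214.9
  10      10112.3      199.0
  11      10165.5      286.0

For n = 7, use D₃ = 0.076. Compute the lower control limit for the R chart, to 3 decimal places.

15.065

R̄ = (359.1 + 244.6 + 84.1 + 114.3 + 98.8 + 140.5 + 169.2 + 269.9 + 214.9 + 199.0 + 286.0) / 11 = 2180.4000 / 11 = 198.2182
LCL_R = D₃·R̄ = 0.076 × 198.2182 = 15.0646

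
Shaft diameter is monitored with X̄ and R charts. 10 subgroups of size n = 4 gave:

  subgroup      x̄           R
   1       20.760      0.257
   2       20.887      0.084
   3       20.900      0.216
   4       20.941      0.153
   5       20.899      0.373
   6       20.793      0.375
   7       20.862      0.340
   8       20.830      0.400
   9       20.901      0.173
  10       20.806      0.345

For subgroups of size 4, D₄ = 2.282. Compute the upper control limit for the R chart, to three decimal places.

R̄ = (0.257 + 0.084 + 0.216 + 0.153 + 0.373 + 0.375 + 0.340 + 0.400 + 0.173 + 0.345) / 10 = 2.7160 / 10 = 0.2716
UCL_R = D₄·R̄ = 2.282 × 0.2716 = 0.6198

0.620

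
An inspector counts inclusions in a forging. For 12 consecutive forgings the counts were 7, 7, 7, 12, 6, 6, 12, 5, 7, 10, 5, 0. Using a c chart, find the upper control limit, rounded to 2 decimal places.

14.94

c̄ = (7 + 7 + 7 + 12 + 6 + 6 + 12 + 5 + 7 + 10 + 5 + 0) / 12 = 84 / 12 = 7.0000
UCL = c̄ + 3√c̄ = 7.0000 + 3 × √7.0000 = 7.0000 + 3 × 2.6458 = 14.9373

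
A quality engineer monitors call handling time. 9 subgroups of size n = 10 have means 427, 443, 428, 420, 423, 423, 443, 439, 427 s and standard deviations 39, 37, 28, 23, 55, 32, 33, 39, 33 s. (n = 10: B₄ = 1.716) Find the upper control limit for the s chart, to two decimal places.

60.82

s̄ = (39 + 37 + 28 + 23 + 55 + 32 + 33 + 39 + 33) / 9 = 35.4444
UCL_s = B₄·s̄ = 1.716 × 35.4444 = 60.8227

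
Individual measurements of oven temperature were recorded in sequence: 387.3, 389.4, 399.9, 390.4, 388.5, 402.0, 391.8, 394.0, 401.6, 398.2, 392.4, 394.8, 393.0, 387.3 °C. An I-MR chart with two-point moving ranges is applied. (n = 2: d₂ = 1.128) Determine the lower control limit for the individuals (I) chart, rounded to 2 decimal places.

X̄ = (387.3 + 389.4 + 399.9 + 390.4 + 388.5 + 402.0 + 391.8 + 394.0 + 401.6 + 398.2 + 392.4 + 394.8 + 393.0 + 387.3) / 14 = 393.6143
Moving ranges: 2.1, 10.5, 9.5, 1.9, 13.5, 10.2, 2.2, 7.6, 3.4, 5.8, 2.4, 1.8, 5.7; M̄R̄ = 76.6000 / 13 = 5.8923
LCL = X̄ − 3·M̄R̄/d₂ = 393.6143 − 3 × 5.8923 / 1.128 = 377.9433

377.94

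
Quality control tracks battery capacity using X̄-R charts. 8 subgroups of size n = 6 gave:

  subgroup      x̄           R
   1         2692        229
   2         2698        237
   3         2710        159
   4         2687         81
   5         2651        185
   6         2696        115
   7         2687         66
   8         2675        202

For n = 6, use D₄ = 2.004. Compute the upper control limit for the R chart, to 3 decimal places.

R̄ = (229 + 237 + 159 + 81 + 185 + 115 + 66 + 202) / 8 = 1274.0000 / 8 = 159.2500
UCL_R = D₄·R̄ = 2.004 × 159.2500 = 319.1370

319.137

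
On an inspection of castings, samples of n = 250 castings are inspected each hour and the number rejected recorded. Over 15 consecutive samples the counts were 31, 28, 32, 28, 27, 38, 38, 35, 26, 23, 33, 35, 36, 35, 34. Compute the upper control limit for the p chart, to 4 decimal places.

0.1911

p̄ = Σdᵢ / (k·n) = 479 / (15 × 250) = 0.12773
UCL = p̄ + 3·√(p̄(1−p̄)/n) = 0.12773 + 3 × √(0.12773×0.87227/250) = 0.12773 + 3 × 0.02111 = 0.19107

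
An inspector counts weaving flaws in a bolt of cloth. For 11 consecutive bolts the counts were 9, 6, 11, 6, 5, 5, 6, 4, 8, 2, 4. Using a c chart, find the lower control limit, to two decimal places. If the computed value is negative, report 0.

c̄ = (9 + 6 + 11 + 6 + 5 + 5 + 6 + 4 + 8 + 2 + 4) / 11 = 66 / 11 = 6.0000
LCL = c̄ − 3√c̄ = 6.0000 − 3 × 2.4495 = -1.3485 → 0 (cannot be negative)

0.00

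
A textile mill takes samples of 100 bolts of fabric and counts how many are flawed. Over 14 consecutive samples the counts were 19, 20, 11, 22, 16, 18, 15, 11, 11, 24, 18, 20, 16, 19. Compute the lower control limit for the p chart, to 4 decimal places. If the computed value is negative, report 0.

p̄ = Σdᵢ / (k·n) = 240 / (14 × 100) = 0.17143
LCL = p̄ − 3·√(p̄(1−p̄)/n) = 0.17143 − 3 × 0.03769 = 0.05836

0.0584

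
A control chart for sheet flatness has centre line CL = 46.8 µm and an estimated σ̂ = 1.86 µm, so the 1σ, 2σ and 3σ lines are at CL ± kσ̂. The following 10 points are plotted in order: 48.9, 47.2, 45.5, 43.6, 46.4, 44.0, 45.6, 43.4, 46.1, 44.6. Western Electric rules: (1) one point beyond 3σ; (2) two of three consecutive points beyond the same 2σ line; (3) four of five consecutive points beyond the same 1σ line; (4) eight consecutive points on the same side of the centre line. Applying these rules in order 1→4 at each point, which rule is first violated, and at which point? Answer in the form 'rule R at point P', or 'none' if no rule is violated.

Zone of each point (C = within 1σ̂, B = 1σ̂–2σ̂, A = 2σ̂–3σ̂, * = beyond 3σ̂; sign = side of CL): 1:+B, 2:+C, 3:-C, 4:-B, 5:-C, 6:-B, 7:-C, 8:-B, 9:-C, 10:-B
Rule 4 (eight consecutive points on the same side of the centre line) is satisfied at point 10.

rule 4 at point 10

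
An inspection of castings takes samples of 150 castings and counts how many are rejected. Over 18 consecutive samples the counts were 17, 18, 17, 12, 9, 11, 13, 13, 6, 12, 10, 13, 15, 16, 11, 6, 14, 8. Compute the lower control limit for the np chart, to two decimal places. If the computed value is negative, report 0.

2.21

p̄ = Σdᵢ / (k·n) = 221 / (18 × 150) = 0.08185
LCL = np̄ − 3·√(np̄(1−p̄)) = 12.2778 − 3 × 3.3575 = 2.2053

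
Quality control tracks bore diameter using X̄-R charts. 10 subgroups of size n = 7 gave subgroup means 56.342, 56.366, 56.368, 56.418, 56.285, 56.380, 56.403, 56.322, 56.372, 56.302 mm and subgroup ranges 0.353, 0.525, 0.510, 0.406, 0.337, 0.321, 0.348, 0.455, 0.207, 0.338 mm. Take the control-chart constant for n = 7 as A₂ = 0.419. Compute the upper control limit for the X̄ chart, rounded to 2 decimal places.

X̄̄ = (56.342 + 56.366 + 56.368 + 56.418 + 56.285 + 56.380 + 56.403 + 56.322 + 56.372 + 56.302) / 10 = 563.5580 / 10 = 56.3558
R̄ = (0.353 + 0.525 + 0.510 + 0.406 + 0.337 + 0.321 + 0.348 + 0.455 + 0.207 + 0.338) / 10 = 3.8000 / 10 = 0.3800
UCL = X̄̄ + A₂·R̄ = 56.3558 + 0.419 × 0.3800 = 56.5150

56.52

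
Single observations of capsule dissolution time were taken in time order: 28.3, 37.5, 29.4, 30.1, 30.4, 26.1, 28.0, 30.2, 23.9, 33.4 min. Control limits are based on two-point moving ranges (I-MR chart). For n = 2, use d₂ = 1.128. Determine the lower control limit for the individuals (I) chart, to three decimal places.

X̄ = (28.3 + 37.5 + 29.4 + 30.1 + 30.4 + 26.1 + 28.0 + 30.2 + 23.9 + 33.4) / 10 = 29.7300
Moving ranges: 9.2, 8.1, 0.7, 0.3, 4.3, 1.9, 2.2, 6.3, 9.5; M̄R̄ = 42.5000 / 9 = 4.7222
LCL = X̄ − 3·M̄R̄/d₂ = 29.7300 − 3 × 4.7222 / 1.128 = 17.1709

17.171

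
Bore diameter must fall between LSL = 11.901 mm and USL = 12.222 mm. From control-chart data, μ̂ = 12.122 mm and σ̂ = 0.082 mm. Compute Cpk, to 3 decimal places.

Cpu = (USL − μ̂) / (3σ̂) = (12.222 − 12.122) / (3 × 0.082) = 0.4065; Cpl = (μ̂ − LSL) / (3σ̂) = (12.122 − 11.901) / (3 × 0.082) = 0.8984; Cpk = min(Cpu, Cpl) = 0.4065

0.407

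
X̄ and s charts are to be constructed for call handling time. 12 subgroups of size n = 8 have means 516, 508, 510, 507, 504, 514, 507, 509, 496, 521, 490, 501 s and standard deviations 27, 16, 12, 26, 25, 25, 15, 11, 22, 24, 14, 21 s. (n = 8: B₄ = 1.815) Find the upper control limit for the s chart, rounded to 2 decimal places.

36.00

s̄ = (27 + 16 + 12 + 26 + 25 + 25 + 15 + 11 + 22 + 24 + 14 + 21) / 12 = 19.8333
UCL_s = B₄·s̄ = 1.815 × 19.8333 = 35.9975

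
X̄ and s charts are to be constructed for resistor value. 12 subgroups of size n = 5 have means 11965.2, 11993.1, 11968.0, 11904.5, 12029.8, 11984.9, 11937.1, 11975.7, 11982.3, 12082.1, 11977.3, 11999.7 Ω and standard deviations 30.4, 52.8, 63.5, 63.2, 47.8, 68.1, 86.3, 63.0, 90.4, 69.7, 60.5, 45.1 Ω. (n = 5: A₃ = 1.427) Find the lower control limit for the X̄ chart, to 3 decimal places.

11895.215

X̄̄ = (11965.2 + 11993.1 + 11968.0 + 11904.5 + 12029.8 + 11984.9 + 11937.1 + 11975.7 + 11982.3 + 12082.1 + 11977.3 + 11999.7) / 12 = 11983.3083
s̄ = (30.4 + 52.8 + 63.5 + 63.2 + 47.8 + 68.1 + 86.3 + 63.0 + 90.4 + 69.7 + 60.5 + 45.1) / 12 = 61.7333
LCL = X̄̄ − A₃·s̄ = 11983.3083 − 1.427 × 61.7333 = 11895.2149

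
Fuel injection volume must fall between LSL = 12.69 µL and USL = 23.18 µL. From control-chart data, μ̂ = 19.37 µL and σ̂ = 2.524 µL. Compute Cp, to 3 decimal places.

Cp = (USL − LSL) / (6σ̂) = (23.18 − 12.69) / (6 × 2.524) = 10.4900 / 15.1440 = 0.6927

0.693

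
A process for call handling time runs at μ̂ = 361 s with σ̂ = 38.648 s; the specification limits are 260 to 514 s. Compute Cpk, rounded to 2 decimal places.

0.87

Cpu = (USL − μ̂) / (3σ̂) = (514 − 361) / (3 × 38.648) = 1.3196; Cpl = (μ̂ − LSL) / (3σ̂) = (361 − 260) / (3 × 38.648) = 0.8711; Cpk = min(Cpu, Cpl) = 0.8711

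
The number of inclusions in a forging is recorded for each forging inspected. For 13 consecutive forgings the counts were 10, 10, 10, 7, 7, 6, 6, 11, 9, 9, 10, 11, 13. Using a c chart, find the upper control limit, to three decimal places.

18.230

c̄ = (10 + 10 + 10 + 7 + 7 + 6 + 6 + 11 + 9 + 9 + 10 + 11 + 13) / 13 = 119 / 13 = 9.1538
UCL = c̄ + 3√c̄ = 9.1538 + 3 × √9.1538 = 9.1538 + 3 × 3.0255 = 18.2304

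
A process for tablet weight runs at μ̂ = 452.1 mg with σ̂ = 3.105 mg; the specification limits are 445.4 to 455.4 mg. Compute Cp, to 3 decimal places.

0.537

Cp = (USL − LSL) / (6σ̂) = (455.4 − 445.4) / (6 × 3.105) = 10.0000 / 18.6300 = 0.5368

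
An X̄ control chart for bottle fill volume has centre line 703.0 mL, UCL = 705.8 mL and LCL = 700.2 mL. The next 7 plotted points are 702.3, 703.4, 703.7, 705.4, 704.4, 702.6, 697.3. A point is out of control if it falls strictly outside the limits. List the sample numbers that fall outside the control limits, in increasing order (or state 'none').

7

Compare each point to [700.2, 705.8]: sample 7 = 697.3 < LCL.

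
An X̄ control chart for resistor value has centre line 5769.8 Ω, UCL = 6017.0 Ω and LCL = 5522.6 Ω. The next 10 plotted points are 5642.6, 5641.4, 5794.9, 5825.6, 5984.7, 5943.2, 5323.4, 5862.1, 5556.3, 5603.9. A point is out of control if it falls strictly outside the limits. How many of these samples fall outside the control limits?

1

Compare each point to [5522.6, 6017.0]: sample 7 = 5323.4 < LCL.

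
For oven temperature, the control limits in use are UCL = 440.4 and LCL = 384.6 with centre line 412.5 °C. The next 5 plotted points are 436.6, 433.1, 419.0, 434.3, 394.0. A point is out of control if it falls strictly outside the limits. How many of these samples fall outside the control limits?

0

All 5 points lie within [384.6, 440.4].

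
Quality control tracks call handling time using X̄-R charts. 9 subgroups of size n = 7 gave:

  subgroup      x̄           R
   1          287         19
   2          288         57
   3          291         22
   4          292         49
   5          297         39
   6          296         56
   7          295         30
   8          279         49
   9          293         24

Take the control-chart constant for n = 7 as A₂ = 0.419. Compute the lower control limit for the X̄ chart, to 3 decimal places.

X̄̄ = (287 + 288 + 291 + 292 + 297 + 296 + 295 + 279 + 293) / 9 = 2618.0000 / 9 = 290.8889
R̄ = (19 + 57 + 22 + 49 + 39 + 56 + 30 + 49 + 24) / 9 = 345.0000 / 9 = 38.3333
LCL = X̄̄ − A₂·R̄ = 290.8889 − 0.419 × 38.3333 = 274.8272

274.827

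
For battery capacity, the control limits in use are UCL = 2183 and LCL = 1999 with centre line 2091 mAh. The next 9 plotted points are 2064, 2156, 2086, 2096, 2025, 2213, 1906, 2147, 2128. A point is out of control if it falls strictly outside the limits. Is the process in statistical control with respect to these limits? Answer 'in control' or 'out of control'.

Compare each point to [1999, 2183]: sample 6 = 2213 > UCL; sample 7 = 1906 < LCL.

out of control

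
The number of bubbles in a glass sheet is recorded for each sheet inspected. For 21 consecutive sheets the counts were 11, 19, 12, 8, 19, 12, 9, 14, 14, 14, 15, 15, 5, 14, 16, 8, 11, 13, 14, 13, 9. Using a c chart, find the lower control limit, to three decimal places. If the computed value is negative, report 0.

1.962

c̄ = (11 + 19 + 12 + 8 + 19 + 12 + 9 + 14 + 14 + 14 + 15 + 15 + 5 + 14 + 16 + 8 + 11 + 13 + 14 + 13 + 9) / 21 = 265 / 21 = 12.6190
LCL = c̄ − 3√c̄ = 12.6190 − 3 × 3.5523 = 1.9621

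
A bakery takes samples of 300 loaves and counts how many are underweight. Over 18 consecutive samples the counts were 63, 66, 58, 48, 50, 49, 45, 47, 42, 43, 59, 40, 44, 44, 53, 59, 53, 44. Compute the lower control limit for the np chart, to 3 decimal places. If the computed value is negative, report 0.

30.964

p̄ = Σdᵢ / (k·n) = 907 / (18 × 300) = 0.16796
LCL = np̄ − 3·√(np̄(1−p̄)) = 50.3889 − 3 × 6.4750 = 30.9639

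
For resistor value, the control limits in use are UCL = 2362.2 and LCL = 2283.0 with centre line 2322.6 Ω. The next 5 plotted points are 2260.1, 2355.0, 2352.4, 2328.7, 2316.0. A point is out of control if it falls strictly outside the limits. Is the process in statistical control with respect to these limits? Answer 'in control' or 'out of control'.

out of control

Compare each point to [2283.0, 2362.2]: sample 1 = 2260.1 < LCL.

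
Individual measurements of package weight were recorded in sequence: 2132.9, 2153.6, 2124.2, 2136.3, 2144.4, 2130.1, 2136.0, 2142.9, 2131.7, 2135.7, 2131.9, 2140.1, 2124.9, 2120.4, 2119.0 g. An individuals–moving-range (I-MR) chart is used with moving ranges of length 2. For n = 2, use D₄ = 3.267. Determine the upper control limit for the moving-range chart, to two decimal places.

Moving ranges: 20.7, 29.4, 12.1, 8.1, 14.3, 5.9, 6.9, 11.2, 4.0, 3.8, 8.2, 15.2, 4.5, 1.4; M̄R̄ = 145.7000 / 14 = 10.4071
UCL_MR = D₄·M̄R̄ = 3.267 × 10.4071 = 34.0001

34.00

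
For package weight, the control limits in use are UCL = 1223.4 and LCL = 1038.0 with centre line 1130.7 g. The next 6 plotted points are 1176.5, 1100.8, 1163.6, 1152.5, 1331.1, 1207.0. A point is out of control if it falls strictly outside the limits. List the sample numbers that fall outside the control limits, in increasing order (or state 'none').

Compare each point to [1038.0, 1223.4]: sample 5 = 1331.1 > UCL.

5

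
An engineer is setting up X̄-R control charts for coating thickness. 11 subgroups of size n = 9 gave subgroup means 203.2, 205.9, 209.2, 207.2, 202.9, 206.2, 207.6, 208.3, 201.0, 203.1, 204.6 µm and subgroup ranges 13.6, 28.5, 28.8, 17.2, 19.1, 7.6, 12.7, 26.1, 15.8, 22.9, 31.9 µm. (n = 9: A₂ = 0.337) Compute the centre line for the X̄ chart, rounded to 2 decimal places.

X̄̄ = (203.2 + 205.9 + 209.2 + 207.2 + 202.9 + 206.2 + 207.6 + 208.3 + 201.0 + 203.1 + 204.6) / 11 = 2259.2000 / 11 = 205.3818
CL = X̄̄ = 205.3818

205.38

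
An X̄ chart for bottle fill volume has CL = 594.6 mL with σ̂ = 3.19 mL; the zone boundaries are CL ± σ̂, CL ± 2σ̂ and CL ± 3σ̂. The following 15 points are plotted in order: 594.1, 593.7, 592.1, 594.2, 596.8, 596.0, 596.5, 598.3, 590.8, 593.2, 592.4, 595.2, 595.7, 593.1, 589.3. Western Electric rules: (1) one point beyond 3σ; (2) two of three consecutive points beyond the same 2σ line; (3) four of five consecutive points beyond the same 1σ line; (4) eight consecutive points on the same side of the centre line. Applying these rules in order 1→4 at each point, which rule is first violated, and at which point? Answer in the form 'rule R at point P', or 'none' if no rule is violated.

Zone of each point (C = within 1σ̂, B = 1σ̂–2σ̂, A = 2σ̂–3σ̂, * = beyond 3σ̂; sign = side of CL): 1:-C, 2:-C, 3:-C, 4:-C, 5:+C, 6:+C, 7:+C, 8:+B, 9:-B, 10:-C, 11:-C, 12:+C, 13:+C, 14:-C, 15:-B
No rule fires across all 15 points.

none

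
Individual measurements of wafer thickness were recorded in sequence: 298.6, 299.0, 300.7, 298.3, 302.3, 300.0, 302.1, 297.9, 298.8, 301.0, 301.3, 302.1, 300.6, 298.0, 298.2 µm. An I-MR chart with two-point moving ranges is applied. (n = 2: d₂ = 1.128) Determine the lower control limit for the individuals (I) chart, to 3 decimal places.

X̄ = (298.6 + 299.0 + 300.7 + 298.3 + 302.3 + 300.0 + 302.1 + 297.9 + 298.8 + 301.0 + 301.3 + 302.1 + 300.6 + 298.0 + 298.2) / 15 = 299.9267
Moving ranges: 0.4, 1.7, 2.4, 4.0, 2.3, 2.1, 4.2, 0.9, 2.2, 0.3, 0.8, 1.5, 2.6, 0.2; M̄R̄ = 25.6000 / 14 = 1.8286
LCL = X̄ − 3·M̄R̄/d₂ = 299.9267 − 3 × 1.8286 / 1.128 = 295.0634

295.063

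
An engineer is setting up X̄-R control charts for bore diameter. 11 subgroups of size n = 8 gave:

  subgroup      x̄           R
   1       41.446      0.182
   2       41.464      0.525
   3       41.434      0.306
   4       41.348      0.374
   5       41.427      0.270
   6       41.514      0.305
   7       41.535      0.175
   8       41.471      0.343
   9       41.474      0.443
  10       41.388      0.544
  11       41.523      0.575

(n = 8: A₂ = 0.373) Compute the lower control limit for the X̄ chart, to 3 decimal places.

X̄̄ = (41.446 + 41.464 + 41.434 + 41.348 + 41.427 + 41.514 + 41.535 + 41.471 + 41.474 + 41.388 + 41.523) / 11 = 456.0240 / 11 = 41.4567
R̄ = (0.182 + 0.525 + 0.306 + 0.374 + 0.270 + 0.305 + 0.175 + 0.343 + 0.443 + 0.544 + 0.575) / 11 = 4.0420 / 11 = 0.3675
LCL = X̄̄ − A₂·R̄ = 41.4567 − 0.373 × 0.3675 = 41.3197

41.320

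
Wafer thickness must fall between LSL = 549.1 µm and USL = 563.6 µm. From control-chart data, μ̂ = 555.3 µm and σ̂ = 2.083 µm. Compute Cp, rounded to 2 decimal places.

1.16

Cp = (USL − LSL) / (6σ̂) = (563.6 − 549.1) / (6 × 2.083) = 14.5000 / 12.4980 = 1.1602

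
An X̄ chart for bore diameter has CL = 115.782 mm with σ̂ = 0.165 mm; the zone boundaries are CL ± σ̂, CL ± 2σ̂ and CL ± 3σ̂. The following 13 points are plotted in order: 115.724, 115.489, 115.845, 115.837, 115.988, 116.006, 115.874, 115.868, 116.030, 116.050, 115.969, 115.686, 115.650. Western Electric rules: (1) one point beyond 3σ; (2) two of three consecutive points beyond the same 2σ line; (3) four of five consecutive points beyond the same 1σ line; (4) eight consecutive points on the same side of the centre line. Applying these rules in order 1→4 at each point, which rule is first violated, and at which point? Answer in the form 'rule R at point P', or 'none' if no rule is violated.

rule 4 at point 10

Zone of each point (C = within 1σ̂, B = 1σ̂–2σ̂, A = 2σ̂–3σ̂, * = beyond 3σ̂; sign = side of CL): 1:-C, 2:-B, 3:+C, 4:+C, 5:+B, 6:+B, 7:+C, 8:+C, 9:+B, 10:+B, 11:+B, 12:-C, 13:-C
Rule 4 (eight consecutive points on the same side of the centre line) is satisfied at point 10.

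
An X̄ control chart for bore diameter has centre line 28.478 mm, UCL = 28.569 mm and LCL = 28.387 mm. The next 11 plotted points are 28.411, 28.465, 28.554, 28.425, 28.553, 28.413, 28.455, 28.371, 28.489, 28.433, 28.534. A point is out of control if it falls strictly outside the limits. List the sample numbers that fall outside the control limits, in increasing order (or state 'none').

Compare each point to [28.387, 28.569]: sample 8 = 28.371 < LCL.

8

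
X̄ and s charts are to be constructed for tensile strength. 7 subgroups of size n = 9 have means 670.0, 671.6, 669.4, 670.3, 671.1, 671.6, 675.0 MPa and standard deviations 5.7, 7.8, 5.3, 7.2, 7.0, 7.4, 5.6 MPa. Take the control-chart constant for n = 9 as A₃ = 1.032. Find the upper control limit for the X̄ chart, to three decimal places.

678.067

X̄̄ = (670.0 + 671.6 + 669.4 + 670.3 + 671.1 + 671.6 + 675.0) / 7 = 671.2857
s̄ = (5.7 + 7.8 + 5.3 + 7.2 + 7.0 + 7.4 + 5.6) / 7 = 6.5714
UCL = X̄̄ + A₃·s̄ = 671.2857 + 1.032 × 6.5714 = 678.0674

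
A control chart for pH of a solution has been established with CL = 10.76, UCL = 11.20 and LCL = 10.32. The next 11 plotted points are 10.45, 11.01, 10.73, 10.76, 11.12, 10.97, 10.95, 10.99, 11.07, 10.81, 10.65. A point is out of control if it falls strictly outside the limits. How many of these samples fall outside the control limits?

0

All 11 points lie within [10.32, 11.20].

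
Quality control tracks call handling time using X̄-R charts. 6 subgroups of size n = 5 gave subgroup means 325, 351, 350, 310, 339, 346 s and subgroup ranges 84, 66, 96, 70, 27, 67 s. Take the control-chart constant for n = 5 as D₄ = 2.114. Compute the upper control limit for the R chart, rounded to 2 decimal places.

R̄ = (84 + 66 + 96 + 70 + 27 + 67) / 6 = 410.0000 / 6 = 68.3333
UCL_R = D₄·R̄ = 2.114 × 68.3333 = 144.4567

144.46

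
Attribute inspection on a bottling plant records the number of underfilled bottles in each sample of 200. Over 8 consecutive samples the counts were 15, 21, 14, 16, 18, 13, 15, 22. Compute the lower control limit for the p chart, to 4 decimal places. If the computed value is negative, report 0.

p̄ = Σdᵢ / (k·n) = 134 / (8 × 200) = 0.08375
LCL = p̄ − 3·√(p̄(1−p̄)/n) = 0.08375 − 3 × 0.01959 = 0.02499

0.0250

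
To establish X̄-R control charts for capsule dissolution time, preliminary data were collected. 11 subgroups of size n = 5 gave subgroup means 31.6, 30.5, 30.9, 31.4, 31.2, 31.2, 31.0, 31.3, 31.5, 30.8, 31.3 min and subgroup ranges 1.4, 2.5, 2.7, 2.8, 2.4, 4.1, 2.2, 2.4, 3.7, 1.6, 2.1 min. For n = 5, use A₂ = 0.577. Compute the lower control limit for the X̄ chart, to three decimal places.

X̄̄ = (31.6 + 30.5 + 30.9 + 31.4 + 31.2 + 31.2 + 31.0 + 31.3 + 31.5 + 30.8 + 31.3) / 11 = 342.7000 / 11 = 31.1545
R̄ = (1.4 + 2.5 + 2.7 + 2.8 + 2.4 + 4.1 + 2.2 + 2.4 + 3.7 + 1.6 + 2.1) / 11 = 27.9000 / 11 = 2.5364
LCL = X̄̄ − A₂·R̄ = 31.1545 − 0.577 × 2.5364 = 29.6911

29.691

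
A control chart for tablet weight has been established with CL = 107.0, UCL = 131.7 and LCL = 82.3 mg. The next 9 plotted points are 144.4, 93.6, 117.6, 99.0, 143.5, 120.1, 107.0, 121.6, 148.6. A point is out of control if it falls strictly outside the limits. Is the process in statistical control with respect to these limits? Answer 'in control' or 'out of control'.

Compare each point to [82.3, 131.7]: sample 1 = 144.4 > UCL; sample 5 = 143.5 > UCL; sample 9 = 148.6 > UCL.

out of control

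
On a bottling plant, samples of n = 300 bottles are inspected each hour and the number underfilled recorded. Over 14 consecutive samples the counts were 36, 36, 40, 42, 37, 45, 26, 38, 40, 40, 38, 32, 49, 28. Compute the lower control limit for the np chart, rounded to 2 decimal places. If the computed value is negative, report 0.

20.43

p̄ = Σdᵢ / (k·n) = 527 / (14 × 300) = 0.12548
LCL = np̄ − 3·√(np̄(1−p̄)) = 37.6429 − 3 × 5.7376 = 20.4302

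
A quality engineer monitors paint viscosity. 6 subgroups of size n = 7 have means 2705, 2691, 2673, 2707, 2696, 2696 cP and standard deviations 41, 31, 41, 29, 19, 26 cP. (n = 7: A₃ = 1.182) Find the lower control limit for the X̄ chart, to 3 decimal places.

X̄̄ = (2705 + 2691 + 2673 + 2707 + 2696 + 2696) / 6 = 2694.6667
s̄ = (41 + 31 + 41 + 29 + 19 + 26) / 6 = 31.1667
LCL = X̄̄ − A₃·s̄ = 2694.6667 − 1.182 × 31.1667 = 2657.8277

2657.828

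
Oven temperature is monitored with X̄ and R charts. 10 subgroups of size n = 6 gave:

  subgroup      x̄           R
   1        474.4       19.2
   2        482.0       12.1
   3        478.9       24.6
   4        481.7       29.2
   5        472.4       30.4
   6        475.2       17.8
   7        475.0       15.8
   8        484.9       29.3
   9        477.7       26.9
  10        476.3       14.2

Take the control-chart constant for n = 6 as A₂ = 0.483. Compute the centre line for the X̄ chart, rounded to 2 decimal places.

477.85

X̄̄ = (474.4 + 482.0 + 478.9 + 481.7 + 472.4 + 475.2 + 475.0 + 484.9 + 477.7 + 476.3) / 10 = 4778.5000 / 10 = 477.8500
CL = X̄̄ = 477.8500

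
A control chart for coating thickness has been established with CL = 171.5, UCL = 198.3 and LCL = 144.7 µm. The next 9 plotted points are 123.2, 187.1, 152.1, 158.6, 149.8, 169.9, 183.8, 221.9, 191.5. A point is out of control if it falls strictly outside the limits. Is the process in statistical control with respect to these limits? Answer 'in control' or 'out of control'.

Compare each point to [144.7, 198.3]: sample 1 = 123.2 < LCL; sample 8 = 221.9 > UCL.

out of control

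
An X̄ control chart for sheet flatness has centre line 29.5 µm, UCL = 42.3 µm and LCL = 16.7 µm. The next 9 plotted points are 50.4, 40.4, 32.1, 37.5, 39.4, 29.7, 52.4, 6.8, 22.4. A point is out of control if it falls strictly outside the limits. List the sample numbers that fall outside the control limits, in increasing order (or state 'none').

Compare each point to [16.7, 42.3]: sample 1 = 50.4 > UCL; sample 7 = 52.4 > UCL; sample 8 = 6.8 < LCL.

1, 7, 8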